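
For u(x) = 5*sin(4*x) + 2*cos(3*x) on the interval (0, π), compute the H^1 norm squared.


||u||_{H^1(0,π)}^2 = 1600/7 + 465*π/2

u'(x) = -6*sin(3*x) + 20*cos(4*x).
Expand u² and (u')² and integrate term by term on (0, π), using: for integers n ≥ 1, ∫_0^π sin²(nx) dx = ∫_0^π cos²(nx) dx = π/2; for n ≠ n', ∫_0^π sin(nx)sin(n'x) dx = ∫_0^π cos(nx)cos(n'x) dx = 0; and by product-to-sum, ∫_0^π sin(nx)cos(n'x) dx = ½∫_0^π [sin((n+n')x) + sin((n−n')x)] dx, which is 0 when n+n' is even and 2n/(n²−n'²) when n+n' is odd (it need not vanish on (0, π)).
  u² squared terms: (2)²·∫cos(3x)² dx = 4·π/2 = 2*π;  (5)²·∫sin(4x)² dx = 25·π/2 = 25*π/2.
  u² cross terms: 2·(2)·(5)·∫cos(3x)·sin(4x) dx = 20·(8/7) = 160/7.
  So ∫_0^π u² dx = 2*π + 25*π/2 + 160/7 = 160/7 + 29*π/2.
  (u')² squared terms: (-6)²·∫sin(3x)² dx = 36·π/2 = 18*π;  (20)²·∫cos(4x)² dx = 400·π/2 = 200*π.
  (u')² cross terms: 2·(-6)·(20)·∫sin(3x)·cos(4x) dx = -240·(-6/7) = 1440/7.
  So ∫_0^π (u')² dx = 18*π + 200*π + 1440/7 = 1440/7 + 218*π.
||u||_{H^1}^2 = (160/7 + 29*π/2) + (1440/7 + 218*π) = 1600/7 + 465*π/2.


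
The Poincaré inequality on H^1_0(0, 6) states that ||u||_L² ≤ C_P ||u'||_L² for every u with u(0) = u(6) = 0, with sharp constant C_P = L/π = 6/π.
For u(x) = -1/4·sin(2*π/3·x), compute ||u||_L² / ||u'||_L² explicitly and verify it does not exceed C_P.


||u||_L² / ||u'||_L² = 3/(2*π) < C_P = 6/π.

u(x) = -1/4·sin(2*π/3·x), so u'(x) = -π*cos(2*π*x/3)/6.
Writing u(x) = A·sin(kπx/L) with A = -1/4 and k = 4, use ∫_0^L sin²(kπx/L) dx = L/2 and ∫_0^L cos²(kπx/L) dx = L/2.
u² = 1/16·sin²(2*π/3·x) and (u')² = π^2/36·cos²(2*π/3·x), and each of sin², cos² integrates to L/2 = 3 over (0, 6).
∫_0^6 u² dx = 3/16, so ||u||_L² = sqrt(3)/4.
∫_0^6 (u')² dx = π^2/12, so ||u'||_L² = sqrt(3)*π/6.
Ratio ||u||_L² / ||u'||_L² = 3/(2*π).
Sharp Poincaré constant on H^1_0(0, 6) is C_P = L/π = 6/π, achieved by sin(π/6·x).
This is the k = 4 harmonic; the ratio L/(kπ) is strictly less than C_P = L/π, consistent with the sharp inequality ||u||_L² ≤ C_P ||u'||_L².


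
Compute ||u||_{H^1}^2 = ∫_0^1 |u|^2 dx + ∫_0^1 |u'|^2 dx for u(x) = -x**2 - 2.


||u||_{H^1}^2 = 103/15

The H^1 norm (squared) on an interval (0, L) is
  ||u||_{H^1}^2 = ∫_0^L u(x)^2 dx + ∫_0^L u'(x)^2 dx.
Compute u'(x) = -2*x.
Then u(x)^2 = x**4 + 4*x**2 + 4 and u'(x)^2 = 4*x**2.
Integrate each monomial from 0 to 1 using ∫_0^1 c·x^n dx = c·1^(n+1)/(n+1):
  ∫_0^1 u(x)^2 dx = ∫_0^1 (x^4 + 4*x^2 + 4) dx. Term by term:
    ∫_0^1 x^4 dx = 1/5;  ∫_0^1 4*x^2 dx = 4/3;  ∫_0^1 4 dx = 4.
  Sum: 1/5 + 4/3 + 4 = 83/15.
  ∫_0^1 u'(x)^2 dx = ∫_0^1 (4*x^2) dx. Term by term:
    ∫_0^1 4*x^2 dx = 4/3.
Adding: ||u||_{H^1}^2 = 83/15 + 4/3 = 103/15.


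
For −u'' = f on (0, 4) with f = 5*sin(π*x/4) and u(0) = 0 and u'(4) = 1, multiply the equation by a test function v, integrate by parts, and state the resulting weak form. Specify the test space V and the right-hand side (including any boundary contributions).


V = {v ∈ H^1(0, 4) : v(0) = 0} (test functions vanish at x = 0 where u is specified); weak form: ∫_0^4 u'v' dx = ∫_0^4 (5*sin(π*x/4)) v dx + v(4) for all v ∈ V.

Multiply both sides by a test function v and integrate from 0 to 4:
  ∫_0^4 −u''(x) v(x) dx = ∫_0^4 f(x) v(x) dx.
Integrate the LHS by parts once:
  ∫_0^4 −u'' v dx = −[u'(x) v(x)]_0^4 + ∫_0^4 u'(x) v'(x) dx.
Thus ∫_0^4 u'(x) v'(x) dx = ∫_0^4 f(x) v(x) dx + [u'(x) v(x)]_0^4.
Choose V so that boundary terms are either known or forced to vanish.
Mixed BC: u(0) = 0 (Dirichlet) and u'(4) = 1 (Neumann). Define V = {v ∈ H^1(0, 4) : v(0) = 0}. Then [u' v]_0^4 = u'(4)·v(4) − u'(0)·0 = v(4).
Weak formulation: find u (satisfying any essential BC) such that ∫_0^4 u'(x) v'(x) dx = ∫_0^4 f v dx + v(4) for all v ∈ V (Dirichlet at 0 absorbed into V; Neumann datum at x = 4 contributes the boundary term).
Substituting f(x) = 5*sin(π*x/4), the right-hand side is ∫_0^4 (5*sin(π*x/4)) v dx + v(4).


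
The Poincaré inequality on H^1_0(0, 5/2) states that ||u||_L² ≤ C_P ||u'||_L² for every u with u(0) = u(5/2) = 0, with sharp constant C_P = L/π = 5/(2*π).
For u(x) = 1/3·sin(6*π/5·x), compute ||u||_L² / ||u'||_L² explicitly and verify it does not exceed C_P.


||u||_L² / ||u'||_L² = 5/(6*π) < C_P = 5/(2*π).

u(x) = 1/3·sin(6*π/5·x), so u'(x) = 2*π*cos(6*π*x/5)/5.
Writing u(x) = A·sin(kπx/L) with A = 1/3 and k = 3, use ∫_0^L sin²(kπx/L) dx = L/2 and ∫_0^L cos²(kπx/L) dx = L/2.
u² = 1/9·sin²(6*π/5·x) and (u')² = 4*π^2/25·cos²(6*π/5·x), and each of sin², cos² integrates to L/2 = 5/4 over (0, 5/2).
∫_0^5/2 u² dx = 5/36, so ||u||_L² = sqrt(5)/6.
∫_0^5/2 (u')² dx = π^2/5, so ||u'||_L² = sqrt(5)*π/5.
Ratio ||u||_L² / ||u'||_L² = 5/(6*π).
Sharp Poincaré constant on H^1_0(0, 5/2) is C_P = L/π = 5/(2*π), achieved by sin(2*π/5·x).
This is the k = 3 harmonic; the ratio L/(kπ) is strictly less than C_P = L/π, consistent with the sharp inequality ||u||_L² ≤ C_P ||u'||_L².


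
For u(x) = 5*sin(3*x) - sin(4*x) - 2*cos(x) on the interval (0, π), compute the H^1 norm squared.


||u||_{H^1(0,π)}^2 = 64/15 + 275*π/2

u'(x) = 2*sin(x) + 15*cos(3*x) - 4*cos(4*x).
Expand u² and (u')² and integrate term by term on (0, π), using: for integers n ≥ 1, ∫_0^π sin²(nx) dx = ∫_0^π cos²(nx) dx = π/2; for n ≠ n', ∫_0^π sin(nx)sin(n'x) dx = ∫_0^π cos(nx)cos(n'x) dx = 0; and by product-to-sum, ∫_0^π sin(nx)cos(n'x) dx = ½∫_0^π [sin((n+n')x) + sin((n−n')x)] dx, which is 0 when n+n' is even and 2n/(n²−n'²) when n+n' is odd (it need not vanish on (0, π)).
  u² squared terms: (-1)²·∫sin(4x)² dx = 1·π/2 = π/2;  (-2)²·∫cos(x)² dx = 4·π/2 = 2*π;  (5)²·∫sin(3x)² dx = 25·π/2 = 25*π/2.
  u² cross terms: 2·(-1)·(-2)·∫sin(4x)·cos(x) dx = 4·(8/15) = 32/15;  2·(-1)·(5)·∫sin(4x)·sin(3x) dx = -10·(0) = 0;  2·(-2)·(5)·∫cos(x)·sin(3x) dx = -20·(0) = 0.
  So ∫_0^π u² dx = π/2 + 2*π + 25*π/2 + 32/15 + 0 + 0 = 32/15 + 15*π.
  (u')² squared terms: (-4)²·∫cos(4x)² dx = 16·π/2 = 8*π;  (2)²·∫sin(x)² dx = 4·π/2 = 2*π;  (15)²·∫cos(3x)² dx = 225·π/2 = 225*π/2.
  (u')² cross terms: 2·(-4)·(2)·∫cos(4x)·sin(x) dx = -16·(-2/15) = 32/15;  2·(-4)·(15)·∫cos(4x)·cos(3x) dx = -120·(0) = 0;  2·(2)·(15)·∫sin(x)·cos(3x) dx = 60·(0) = 0.
  So ∫_0^π (u')² dx = 8*π + 2*π + 225*π/2 + 32/15 + 0 + 0 = 32/15 + 245*π/2.
||u||_{H^1}^2 = (32/15 + 15*π) + (32/15 + 245*π/2) = 64/15 + 275*π/2.


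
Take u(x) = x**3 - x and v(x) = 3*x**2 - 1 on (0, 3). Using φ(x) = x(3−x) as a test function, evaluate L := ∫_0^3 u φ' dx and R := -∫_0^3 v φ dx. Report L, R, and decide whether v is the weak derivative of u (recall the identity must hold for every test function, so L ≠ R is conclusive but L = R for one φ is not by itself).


LHS = -639/20, RHS = -639/20. Yes, v = u' weakly.

u(x) = x**3 - x, classical derivative u'(x) = 3*x**2 - 1.
φ(x) = x(3−x), so φ'(x) = 3 - 2*x.
Note φ(0) = φ(3) = 0, so the boundary term u·φ vanishes.
LHS = ∫_0^3 u(x) φ'(x) dx = ∫_0^3 (-2*x^4 + 3*x^3 + 2*x^2 - 3*x) dx. Term by term:
  ∫_0^3 -2*x^4 dx = -486/5;  ∫_0^3 3*x^3 dx = 243/4;  ∫_0^3 2*x^2 dx = 18;
  ∫_0^3 -3*x dx = -27/2.
Sum: -486/5 + 243/4 + 18 − 27/2 = -639/20.
So LHS = -639/20.
∫_0^3 v(x) φ(x) dx = ∫_0^3 (-3*x^4 + 9*x^3 + x^2 - 3*x) dx. Term by term:
  ∫_0^3 -3*x^4 dx = -729/5;  ∫_0^3 9*x^3 dx = 729/4;  ∫_0^3 x^2 dx = 9;
  ∫_0^3 -3*x dx = -27/2.
Sum: -729/5 + 729/4 + 9 − 27/2 = 639/20.
So RHS = -∫_0^3 v(x) φ(x) dx = -639/20.
LHS = RHS, so the identity holds for this test φ.
Moreover u is smooth here and v(x) = u'(x) = 3*x**2 - 1 pointwise, so the identity holds for every test function. Hence v is the weak derivative of u.


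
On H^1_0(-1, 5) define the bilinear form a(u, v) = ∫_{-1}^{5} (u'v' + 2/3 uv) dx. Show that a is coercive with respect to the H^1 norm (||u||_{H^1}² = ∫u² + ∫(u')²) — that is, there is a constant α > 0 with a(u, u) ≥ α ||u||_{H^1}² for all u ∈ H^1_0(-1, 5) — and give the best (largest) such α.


α = (π^2 + 24)/(π^2 + 36)

Coercivity of a(·,·) on H^1_0(-1, 5) means a(u, u) ≥ α ||u||_{H^1}² for every u ∈ H^1_0.
The interval has length L = 6, and Poincaré/coercivity depend only on L. Here a(u, u) = ∫(u')² + (2/3)·∫u².
Here 0 < c = 2/3 < 1. The condition a(u,u) ≥ α||u||_{H^1}² reads (1−α)∫(u')² ≥ (α−c)∫u². Any admissible α is ≤ 1 (rapidly oscillating u have ∫u²/∫(u')² → 0), and α = 1 would force 0 ≥ (1−c)∫u², impossible since c < 1; so 1−α > 0. By the sharp Poincaré inequality on H^1_0 of an interval of length L, ∫(u')² ≥ (π/L)²∫u² with equality for the first sine mode sin(π(x−x₀)/L) (x₀ the left endpoint), so the inequality holds for all u iff (1−α)(π/L)² ≥ α − c, i.e. α ≤ ((π/L)² + c)/((π/L)² + 1) = (1 + c(L/π)²)/(1 + (L/π)²). With (π/L)² = π^2/36 and c = 2/3, the largest admissible constant is α = ((π/L)² + c)/((π/L)² + 1).
Simplifying, α = (π^2 + 24)/(π^2 + 36).


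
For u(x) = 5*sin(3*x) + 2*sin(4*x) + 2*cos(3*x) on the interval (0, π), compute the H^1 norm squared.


||u||_{H^1(0,π)}^2 = 640/7 + 179*π

u'(x) = -6*sin(3*x) + 15*cos(3*x) + 8*cos(4*x).
Expand u² and (u')² and integrate term by term on (0, π), using: for integers n ≥ 1, ∫_0^π sin²(nx) dx = ∫_0^π cos²(nx) dx = π/2; for n ≠ n', ∫_0^π sin(nx)sin(n'x) dx = ∫_0^π cos(nx)cos(n'x) dx = 0; and by product-to-sum, ∫_0^π sin(nx)cos(n'x) dx = ½∫_0^π [sin((n+n')x) + sin((n−n')x)] dx, which is 0 when n+n' is even and 2n/(n²−n'²) when n+n' is odd (it need not vanish on (0, π)).
  u² squared terms: (2)²·∫cos(3x)² dx = 4·π/2 = 2*π;  (2)²·∫sin(4x)² dx = 4·π/2 = 2*π;  (5)²·∫sin(3x)² dx = 25·π/2 = 25*π/2.
  u² cross terms: 2·(2)·(2)·∫cos(3x)·sin(4x) dx = 8·(8/7) = 64/7;  2·(2)·(5)·∫cos(3x)·sin(3x) dx = 20·(0) = 0;  2·(2)·(5)·∫sin(4x)·sin(3x) dx = 20·(0) = 0.
  So ∫_0^π u² dx = 2*π + 2*π + 25*π/2 + 64/7 + 0 + 0 = 64/7 + 33*π/2.
  (u')² squared terms: (-6)²·∫sin(3x)² dx = 36·π/2 = 18*π;  (8)²·∫cos(4x)² dx = 64·π/2 = 32*π;  (15)²·∫cos(3x)² dx = 225·π/2 = 225*π/2.
  (u')² cross terms: 2·(-6)·(8)·∫sin(3x)·cos(4x) dx = -96·(-6/7) = 576/7;  2·(-6)·(15)·∫sin(3x)·cos(3x) dx = -180·(0) = 0;  2·(8)·(15)·∫cos(4x)·cos(3x) dx = 240·(0) = 0.
  So ∫_0^π (u')² dx = 18*π + 32*π + 225*π/2 + 576/7 + 0 + 0 = 576/7 + 325*π/2.
||u||_{H^1}^2 = (64/7 + 33*π/2) + (576/7 + 325*π/2) = 640/7 + 179*π.


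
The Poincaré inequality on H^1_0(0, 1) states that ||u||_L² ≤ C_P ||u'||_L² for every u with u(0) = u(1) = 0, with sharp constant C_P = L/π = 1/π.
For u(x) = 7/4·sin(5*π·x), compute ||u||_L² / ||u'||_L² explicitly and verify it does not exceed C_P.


||u||_L² / ||u'||_L² = 1/(5*π) < C_P = 1/π.

u(x) = 7/4·sin(5*π·x), so u'(x) = 35*π*cos(5*π*x)/4.
Writing u(x) = A·sin(kπx/L) with A = 7/4 and k = 5, use ∫_0^L sin²(kπx/L) dx = L/2 and ∫_0^L cos²(kπx/L) dx = L/2.
u² = 49/16·sin²(5*π·x) and (u')² = 1225*π^2/16·cos²(5*π·x), and each of sin², cos² integrates to L/2 = 1/2 over (0, 1).
∫_0^1 u² dx = 49/32, so ||u||_L² = 7*sqrt(2)/8.
∫_0^1 (u')² dx = 1225*π^2/32, so ||u'||_L² = 35*sqrt(2)*π/8.
Ratio ||u||_L² / ||u'||_L² = 1/(5*π).
Sharp Poincaré constant on H^1_0(0, 1) is C_P = L/π = 1/π, achieved by sin(π·x).
This is the k = 5 harmonic; the ratio L/(kπ) is strictly less than C_P = L/π, consistent with the sharp inequality ||u||_L² ≤ C_P ||u'||_L².


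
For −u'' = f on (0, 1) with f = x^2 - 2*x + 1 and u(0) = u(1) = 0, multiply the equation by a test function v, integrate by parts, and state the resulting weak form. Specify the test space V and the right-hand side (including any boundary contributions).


V = H^1_0(0, 1) (so v(0) = v(1) = 0); weak form: ∫_0^1 u'v' dx = ∫_0^1 (x^2 - 2*x + 1) v dx for all v ∈ V.

Multiply both sides by a test function v and integrate from 0 to 1:
  ∫_0^1 −u''(x) v(x) dx = ∫_0^1 f(x) v(x) dx.
Integrate the LHS by parts once:
  ∫_0^1 −u'' v dx = −[u'(x) v(x)]_0^1 + ∫_0^1 u'(x) v'(x) dx.
Thus ∫_0^1 u'(x) v'(x) dx = ∫_0^1 f(x) v(x) dx + [u'(x) v(x)]_0^1.
Choose V so that boundary terms are either known or forced to vanish.
u is Dirichlet: u(0) = u(1) = 0. Let V = H^1_0(0, 1); then v(0) = v(1) = 0, and [u' v]_0^1 = 0.
Weak formulation: find u (satisfying any essential BC) such that ∫_0^1 u'(x) v'(x) dx = ∫_0^1 f v dx for all v ∈ V.
Substituting f(x) = x^2 - 2*x + 1, the right-hand side is ∫_0^1 (x^2 - 2*x + 1) v dx.


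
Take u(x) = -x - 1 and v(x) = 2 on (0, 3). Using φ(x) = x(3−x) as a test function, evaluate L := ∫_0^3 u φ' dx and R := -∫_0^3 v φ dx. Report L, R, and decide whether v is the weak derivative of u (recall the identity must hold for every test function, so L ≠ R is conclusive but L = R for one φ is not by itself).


LHS = 9/2, RHS = -9. No, v is not the weak derivative of u.

u(x) = -x - 1, classical derivative u'(x) = -1.
φ(x) = x(3−x), so φ'(x) = 3 - 2*x.
Note φ(0) = φ(3) = 0, so the boundary term u·φ vanishes.
LHS = ∫_0^3 u(x) φ'(x) dx = ∫_0^3 (2*x^2 - x - 3) dx. Term by term:
  ∫_0^3 2*x^2 dx = 18;  ∫_0^3 -x dx = -9/2;  ∫_0^3 -3 dx = -9.
Sum: 18 − 9/2 − 9 = 9/2.
So LHS = 9/2.
∫_0^3 v(x) φ(x) dx = ∫_0^3 (-2*x^2 + 6*x) dx. Term by term:
  ∫_0^3 -2*x^2 dx = -18;  ∫_0^3 6*x dx = 27.
Sum: -18 + 27 = 9.
So RHS = -∫_0^3 v(x) φ(x) dx = -9.
LHS − RHS = 27/2 ≠ 0, so the identity fails.
(For a valid weak derivative the identity must hold for EVERY test function, in particular this one. The failure shows v is NOT the weak derivative of u.)
Correct weak derivative would be u'(x) = -1.


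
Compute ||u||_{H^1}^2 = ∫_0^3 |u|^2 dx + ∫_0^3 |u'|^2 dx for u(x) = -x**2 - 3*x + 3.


||u||_{H^1}^2 = 2601/10

The H^1 norm (squared) on an interval (0, L) is
  ||u||_{H^1}^2 = ∫_0^L u(x)^2 dx + ∫_0^L u'(x)^2 dx.
Compute u'(x) = -2*x - 3.
Then u(x)^2 = x**4 + 6*x**3 + 3*x**2 - 18*x + 9 and u'(x)^2 = 4*x**2 + 12*x + 9.
Integrate each monomial from 0 to 3 using ∫_0^3 c·x^n dx = c·3^(n+1)/(n+1):
  ∫_0^3 u(x)^2 dx = ∫_0^3 (x^4 + 6*x^3 + 3*x^2 - 18*x + 9) dx. Term by term:
    ∫_0^3 x^4 dx = 243/5;  ∫_0^3 6*x^3 dx = 243/2;  ∫_0^3 3*x^2 dx = 27;
    ∫_0^3 -18*x dx = -81;  ∫_0^3 9 dx = 27.
  Sum: 243/5 + 243/2 + 27 − 81 + 27 = 1431/10.
  ∫_0^3 u'(x)^2 dx = ∫_0^3 (4*x^2 + 12*x + 9) dx. Term by term:
    ∫_0^3 4*x^2 dx = 36;  ∫_0^3 12*x dx = 54;  ∫_0^3 9 dx = 27.
  Sum: 36 + 54 + 27 = 117.
Adding: ||u||_{H^1}^2 = 1431/10 + 117 = 2601/10.


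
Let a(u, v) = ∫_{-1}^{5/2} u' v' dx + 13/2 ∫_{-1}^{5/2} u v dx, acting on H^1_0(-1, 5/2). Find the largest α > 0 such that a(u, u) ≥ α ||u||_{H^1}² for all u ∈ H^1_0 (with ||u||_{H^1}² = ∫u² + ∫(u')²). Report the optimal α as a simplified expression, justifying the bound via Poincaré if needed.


α = 1

Coercivity of a(·,·) on H^1_0(-1, 5/2) means a(u, u) ≥ α ||u||_{H^1}² for every u ∈ H^1_0.
The interval has length L = 7/2, and Poincaré/coercivity depend only on L. Here a(u, u) = ∫(u')² + (13/2)·∫u².
Here c = 13/2 ≥ 1, so a(u,u) = ∫(u')² + c∫u² ≥ ∫(u')² + ∫u² = ||u||_{H^1}², i.e. α = 1 works. No larger α is possible: a(u,u) ≥ α||u||_{H^1}² means (1−α)∫(u')² ≥ (α−c)∫u², and for the modes u_n = sin(nπ(x−x₀)/L) (x₀ the left endpoint) one has ∫u_n²/∫(u_n')² = (L/(nπ))² → 0, so a(u_n,u_n)/||u_n||_{H^1}² → 1. Hence the optimal constant is α = 1.
Therefore α = 1.


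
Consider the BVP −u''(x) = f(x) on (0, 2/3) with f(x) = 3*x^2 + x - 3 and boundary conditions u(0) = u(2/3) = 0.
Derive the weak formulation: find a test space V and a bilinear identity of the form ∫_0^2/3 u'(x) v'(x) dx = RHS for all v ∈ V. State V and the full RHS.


V = H^1_0(0, 2/3) (so v(0) = v(2/3) = 0); weak form: ∫_0^2/3 u'v' dx = ∫_0^2/3 (3*x^2 + x - 3) v dx for all v ∈ V.

Multiply both sides by a test function v and integrate from 0 to 2/3:
  ∫_0^2/3 −u''(x) v(x) dx = ∫_0^2/3 f(x) v(x) dx.
Integrate the LHS by parts once:
  ∫_0^2/3 −u'' v dx = −[u'(x) v(x)]_0^2/3 + ∫_0^2/3 u'(x) v'(x) dx.
Thus ∫_0^2/3 u'(x) v'(x) dx = ∫_0^2/3 f(x) v(x) dx + [u'(x) v(x)]_0^2/3.
Choose V so that boundary terms are either known or forced to vanish.
u is Dirichlet: u(0) = u(2/3) = 0. Let V = H^1_0(0, 2/3); then v(0) = v(2/3) = 0, and [u' v]_0^2/3 = 0.
Weak formulation: find u (satisfying any essential BC) such that ∫_0^2/3 u'(x) v'(x) dx = ∫_0^2/3 f v dx for all v ∈ V.
Substituting f(x) = 3*x^2 + x - 3, the right-hand side is ∫_0^2/3 (3*x^2 + x - 3) v dx.


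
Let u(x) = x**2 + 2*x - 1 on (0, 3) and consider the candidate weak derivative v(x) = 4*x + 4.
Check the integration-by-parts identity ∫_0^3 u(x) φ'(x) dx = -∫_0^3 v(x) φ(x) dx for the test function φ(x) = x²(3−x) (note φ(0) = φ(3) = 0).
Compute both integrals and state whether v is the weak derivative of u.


LHS = -189/5, RHS = -378/5. No, v is not the weak derivative of u.

u(x) = x**2 + 2*x - 1, classical derivative u'(x) = 2*x + 2.
φ(x) = x²(3−x), so φ'(x) = 3*x*(2 - x).
Note φ(0) = φ(3) = 0, so the boundary term u·φ vanishes.
LHS = ∫_0^3 u(x) φ'(x) dx = ∫_0^3 (-3*x^4 + 15*x^2 - 6*x) dx. Term by term:
  ∫_0^3 -3*x^4 dx = -729/5;  ∫_0^3 15*x^2 dx = 135;  ∫_0^3 -6*x dx = -27.
Sum: -729/5 + 135 − 27 = -189/5.
So LHS = -189/5.
∫_0^3 v(x) φ(x) dx = ∫_0^3 (-4*x^4 + 8*x^3 + 12*x^2) dx. Term by term:
  ∫_0^3 -4*x^4 dx = -972/5;  ∫_0^3 8*x^3 dx = 162;  ∫_0^3 12*x^2 dx = 108.
Sum: -972/5 + 162 + 108 = 378/5.
So RHS = -∫_0^3 v(x) φ(x) dx = -378/5.
LHS − RHS = 189/5 ≠ 0, so the identity fails.
(For a valid weak derivative the identity must hold for EVERY test function, in particular this one. The failure shows v is NOT the weak derivative of u.)
Correct weak derivative would be u'(x) = 2*x + 2.


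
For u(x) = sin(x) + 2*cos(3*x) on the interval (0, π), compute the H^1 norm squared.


||u||_{H^1(0,π)}^2 = 21*π

u'(x) = -6*sin(3*x) + cos(x).
Expand u² and (u')² and integrate term by term on (0, π), using: for integers n ≥ 1, ∫_0^π sin²(nx) dx = ∫_0^π cos²(nx) dx = π/2; for n ≠ n', ∫_0^π sin(nx)sin(n'x) dx = ∫_0^π cos(nx)cos(n'x) dx = 0; and by product-to-sum, ∫_0^π sin(nx)cos(n'x) dx = ½∫_0^π [sin((n+n')x) + sin((n−n')x)] dx, which is 0 when n+n' is even and 2n/(n²−n'²) when n+n' is odd (it need not vanish on (0, π)).
  u² squared terms: (2)²·∫cos(3x)² dx = 4·π/2 = 2*π;  (1)²·∫sin(x)² dx = 1·π/2 = π/2.
  u² cross terms: 2·(2)·(1)·∫cos(3x)·sin(x) dx = 4·(0) = 0.
  So ∫_0^π u² dx = 2*π + π/2 + 0 = 5*π/2.
  (u')² squared terms: (-6)²·∫sin(3x)² dx = 36·π/2 = 18*π;  (1)²·∫cos(x)² dx = 1·π/2 = π/2.
  (u')² cross terms: 2·(-6)·(1)·∫sin(3x)·cos(x) dx = -12·(0) = 0.
  So ∫_0^π (u')² dx = 18*π + π/2 + 0 = 37*π/2.
||u||_{H^1}^2 = (5*π/2) + (37*π/2) = 21*π.


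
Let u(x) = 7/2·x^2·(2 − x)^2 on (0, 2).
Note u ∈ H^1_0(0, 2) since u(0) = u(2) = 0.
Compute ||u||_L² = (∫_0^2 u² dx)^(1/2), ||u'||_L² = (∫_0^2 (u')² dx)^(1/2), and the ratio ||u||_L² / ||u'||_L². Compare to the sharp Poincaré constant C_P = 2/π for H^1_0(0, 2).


||u||_L² / ||u'||_L² = sqrt(3)/3 < C_P = 2/π.

u(x) = 7/2·x^2·(2 − x)^2, so u'(x) = 14*x*(x - 2)*(x - 1).
u(x) = 7/2·x^2·(2 − x)^2 vanishes at x = 0 and x = 2, so u ∈ H^1_0(0, 2). Differentiate via the product rule and integrate the resulting polynomials term by term.
  ∫_0^2 u² dx = ∫_0^2 (49*x^8/4 - 98*x^7 + 294*x^6 - 392*x^5 + 196*x^4) dx. Term by term:
    ∫_0^2 49*x^8/4 dx = 6272/9;  ∫_0^2 -98*x^7 dx = -3136;  ∫_0^2 294*x^6 dx = 5376;
    ∫_0^2 -392*x^5 dx = -12544/3;  ∫_0^2 196*x^4 dx = 6272/5.
  Sum: 6272/9 − 3136 + 5376 − 12544/3 + 6272/5 = 448/45.
  ∫_0^2 (u')² dx = ∫_0^2 (196*x^6 - 1176*x^5 + 2548*x^4 - 2352*x^3 + 784*x^2) dx. Term by term:
    ∫_0^2 196*x^6 dx = 3584;  ∫_0^2 -1176*x^5 dx = -12544;  ∫_0^2 2548*x^4 dx = 81536/5;
    ∫_0^2 -2352*x^3 dx = -9408;  ∫_0^2 784*x^2 dx = 6272/3.
  Sum: 3584 − 12544 + 81536/5 − 9408 + 6272/3 = 448/15.
∫_0^2 u² dx = 448/45, so ||u||_L² = 8*sqrt(35)/15.
∫_0^2 (u')² dx = 448/15, so ||u'||_L² = 8*sqrt(105)/15.
Ratio ||u||_L² / ||u'||_L² = sqrt(3)/3.
Sharp Poincaré constant on H^1_0(0, 2) is C_P = L/π = 2/π, achieved by sin(π/2·x).
A polynomial bump cannot attain the sharp Poincaré constant (only the first sine eigenfunction does), so the ratio is strictly less than C_P, consistent with ||u||_L² ≤ C_P ||u'||_L².


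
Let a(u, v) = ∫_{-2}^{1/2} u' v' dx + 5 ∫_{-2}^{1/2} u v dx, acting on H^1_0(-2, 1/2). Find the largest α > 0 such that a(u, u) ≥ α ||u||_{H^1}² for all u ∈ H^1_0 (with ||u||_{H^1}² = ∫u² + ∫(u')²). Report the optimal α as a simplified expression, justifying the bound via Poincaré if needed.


α = 1

Coercivity of a(·,·) on H^1_0(-2, 1/2) means a(u, u) ≥ α ||u||_{H^1}² for every u ∈ H^1_0.
The interval has length L = 5/2, and Poincaré/coercivity depend only on L. Here a(u, u) = ∫(u')² + (5)·∫u².
Here c = 5 ≥ 1, so a(u,u) = ∫(u')² + c∫u² ≥ ∫(u')² + ∫u² = ||u||_{H^1}², i.e. α = 1 works. No larger α is possible: a(u,u) ≥ α||u||_{H^1}² means (1−α)∫(u')² ≥ (α−c)∫u², and for the modes u_n = sin(nπ(x−x₀)/L) (x₀ the left endpoint) one has ∫u_n²/∫(u_n')² = (L/(nπ))² → 0, so a(u_n,u_n)/||u_n||_{H^1}² → 1. Hence the optimal constant is α = 1.
Therefore α = 1.


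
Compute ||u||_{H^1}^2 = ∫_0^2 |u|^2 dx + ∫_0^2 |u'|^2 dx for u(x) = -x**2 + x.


||u||_{H^1}^2 = 86/15

The H^1 norm (squared) on an interval (0, L) is
  ||u||_{H^1}^2 = ∫_0^L u(x)^2 dx + ∫_0^L u'(x)^2 dx.
Compute u'(x) = 1 - 2*x.
Then u(x)^2 = x**4 - 2*x**3 + x**2 and u'(x)^2 = 4*x**2 - 4*x + 1.
Integrate each monomial from 0 to 2 using ∫_0^2 c·x^n dx = c·2^(n+1)/(n+1):
  ∫_0^2 u(x)^2 dx = ∫_0^2 (x^4 - 2*x^3 + x^2) dx. Term by term:
    ∫_0^2 x^4 dx = 32/5;  ∫_0^2 -2*x^3 dx = -8;  ∫_0^2 x^2 dx = 8/3.
  Sum: 32/5 − 8 + 8/3 = 16/15.
  ∫_0^2 u'(x)^2 dx = ∫_0^2 (4*x^2 - 4*x + 1) dx. Term by term:
    ∫_0^2 4*x^2 dx = 32/3;  ∫_0^2 -4*x dx = -8;  ∫_0^2 1 dx = 2.
  Sum: 32/3 − 8 + 2 = 14/3.
Adding: ||u||_{H^1}^2 = 16/15 + 14/3 = 86/15.


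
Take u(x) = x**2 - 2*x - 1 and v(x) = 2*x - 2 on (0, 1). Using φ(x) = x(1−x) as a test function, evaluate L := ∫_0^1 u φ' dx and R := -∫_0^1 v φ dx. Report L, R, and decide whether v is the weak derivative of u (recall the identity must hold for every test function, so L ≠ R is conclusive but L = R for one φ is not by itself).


LHS = 1/6, RHS = 1/6. Yes, v = u' weakly.

u(x) = x**2 - 2*x - 1, classical derivative u'(x) = 2*x - 2.
φ(x) = x(1−x), so φ'(x) = 1 - 2*x.
Note φ(0) = φ(1) = 0, so the boundary term u·φ vanishes.
LHS = ∫_0^1 u(x) φ'(x) dx = ∫_0^1 (-2*x^3 + 5*x^2 - 1) dx. Term by term:
  ∫_0^1 -2*x^3 dx = -1/2;  ∫_0^1 5*x^2 dx = 5/3;  ∫_0^1 -1 dx = -1.
Sum: -1/2 + 5/3 − 1 = 1/6.
So LHS = 1/6.
∫_0^1 v(x) φ(x) dx = ∫_0^1 (-2*x^3 + 4*x^2 - 2*x) dx. Term by term:
  ∫_0^1 -2*x^3 dx = -1/2;  ∫_0^1 4*x^2 dx = 4/3;  ∫_0^1 -2*x dx = -1.
Sum: -1/2 + 4/3 − 1 = -1/6.
So RHS = -∫_0^1 v(x) φ(x) dx = 1/6.
LHS = RHS, so the identity holds for this test φ.
Moreover u is smooth here and v(x) = u'(x) = 2*x - 2 pointwise, so the identity holds for every test function. Hence v is the weak derivative of u.


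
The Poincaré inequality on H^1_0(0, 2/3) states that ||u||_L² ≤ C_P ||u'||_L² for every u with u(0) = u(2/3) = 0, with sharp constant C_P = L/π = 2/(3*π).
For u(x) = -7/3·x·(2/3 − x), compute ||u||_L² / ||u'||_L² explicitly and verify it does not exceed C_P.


||u||_L² / ||u'||_L² = sqrt(10)/15 < C_P = 2/(3*π).

u(x) = -7/3·x·(2/3 − x), so u'(x) = 14*x/3 - 14/9.
u(x) = -7/3·x·(2/3 − x) vanishes at x = 0 and x = 2/3, so u ∈ H^1_0(0, 2/3). Differentiate via the product rule and integrate the resulting polynomials term by term.
  ∫_0^2/3 u² dx = ∫_0^2/3 (49*x^4/9 - 196*x^3/27 + 196*x^2/81) dx. Term by term:
    ∫_0^2/3 49*x^4/9 dx = 1568/10935;  ∫_0^2/3 -196*x^3/27 dx = -784/2187;  ∫_0^2/3 196*x^2/81 dx = 1568/6561.
  Sum: 1568/10935 − 784/2187 + 1568/6561 = 784/32805.
  ∫_0^2/3 (u')² dx = ∫_0^2/3 (196*x^2/9 - 392*x/27 + 196/81) dx. Term by term:
    ∫_0^2/3 196*x^2/9 dx = 1568/729;  ∫_0^2/3 -392*x/27 dx = -784/243;  ∫_0^2/3 196/81 dx = 392/243.
  Sum: 1568/729 − 784/243 + 392/243 = 392/729.
∫_0^2/3 u² dx = 784/32805, so ||u||_L² = 28*sqrt(5)/405.
∫_0^2/3 (u')² dx = 392/729, so ||u'||_L² = 14*sqrt(2)/27.
Ratio ||u||_L² / ||u'||_L² = sqrt(10)/15.
Sharp Poincaré constant on H^1_0(0, 2/3) is C_P = L/π = 2/(3*π), achieved by sin(3*π/2·x).
A polynomial bump cannot attain the sharp Poincaré constant (only the first sine eigenfunction does), so the ratio is strictly less than C_P, consistent with ||u||_L² ≤ C_P ||u'||_L².


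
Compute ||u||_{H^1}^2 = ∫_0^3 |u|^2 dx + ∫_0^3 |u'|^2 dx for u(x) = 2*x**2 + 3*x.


||u||_{H^1}^2 = 3987/5

The H^1 norm (squared) on an interval (0, L) is
  ||u||_{H^1}^2 = ∫_0^L u(x)^2 dx + ∫_0^L u'(x)^2 dx.
Compute u'(x) = 4*x + 3.
Then u(x)^2 = 4*x**4 + 12*x**3 + 9*x**2 and u'(x)^2 = 16*x**2 + 24*x + 9.
Integrate each monomial from 0 to 3 using ∫_0^3 c·x^n dx = c·3^(n+1)/(n+1):
  ∫_0^3 u(x)^2 dx = ∫_0^3 (4*x^4 + 12*x^3 + 9*x^2) dx. Term by term:
    ∫_0^3 4*x^4 dx = 972/5;  ∫_0^3 12*x^3 dx = 243;  ∫_0^3 9*x^2 dx = 81.
  Sum: 972/5 + 243 + 81 = 2592/5.
  ∫_0^3 u'(x)^2 dx = ∫_0^3 (16*x^2 + 24*x + 9) dx. Term by term:
    ∫_0^3 16*x^2 dx = 144;  ∫_0^3 24*x dx = 108;  ∫_0^3 9 dx = 27.
  Sum: 144 + 108 + 27 = 279.
Adding: ||u||_{H^1}^2 = 2592/5 + 279 = 3987/5.


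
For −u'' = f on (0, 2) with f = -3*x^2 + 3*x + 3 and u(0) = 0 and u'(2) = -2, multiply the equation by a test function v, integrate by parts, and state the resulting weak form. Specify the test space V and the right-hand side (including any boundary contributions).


V = {v ∈ H^1(0, 2) : v(0) = 0} (test functions vanish at x = 0 where u is specified); weak form: ∫_0^2 u'v' dx = ∫_0^2 (-3*x^2 + 3*x + 3) v dx − 2·v(2) for all v ∈ V.

Multiply both sides by a test function v and integrate from 0 to 2:
  ∫_0^2 −u''(x) v(x) dx = ∫_0^2 f(x) v(x) dx.
Integrate the LHS by parts once:
  ∫_0^2 −u'' v dx = −[u'(x) v(x)]_0^2 + ∫_0^2 u'(x) v'(x) dx.
Thus ∫_0^2 u'(x) v'(x) dx = ∫_0^2 f(x) v(x) dx + [u'(x) v(x)]_0^2.
Choose V so that boundary terms are either known or forced to vanish.
Mixed BC: u(0) = 0 (Dirichlet) and u'(2) = -2 (Neumann). Define V = {v ∈ H^1(0, 2) : v(0) = 0}. Then [u' v]_0^2 = u'(2)·v(2) − u'(0)·0 = − 2·v(2).
Weak formulation: find u (satisfying any essential BC) such that ∫_0^2 u'(x) v'(x) dx = ∫_0^2 f v dx − 2·v(2) for all v ∈ V (Dirichlet at 0 absorbed into V; Neumann datum at x = 2 contributes the boundary term).
Substituting f(x) = -3*x^2 + 3*x + 3, the right-hand side is ∫_0^2 (-3*x^2 + 3*x + 3) v dx − 2·v(2).


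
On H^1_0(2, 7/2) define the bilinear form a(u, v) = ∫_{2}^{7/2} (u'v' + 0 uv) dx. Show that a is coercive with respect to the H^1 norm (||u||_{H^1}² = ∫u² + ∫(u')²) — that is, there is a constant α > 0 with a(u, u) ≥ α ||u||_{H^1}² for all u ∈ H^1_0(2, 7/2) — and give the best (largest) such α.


α = 4*π^2/(9 + 4*π^2)

Coercivity of a(·,·) on H^1_0(2, 7/2) means a(u, u) ≥ α ||u||_{H^1}² for every u ∈ H^1_0.
The interval has length L = 3/2, and Poincaré/coercivity depend only on L. Here a(u, u) = ∫(u')² + (0)·∫u².
Here c = 0, so a(u,u) = ∫(u')² alone. The condition a(u,u) ≥ α||u||_{H^1}² reads (1−α)∫(u')² ≥ (α−c)∫u². Any admissible α is ≤ 1 (rapidly oscillating u have ∫u²/∫(u')² → 0), and α = 1 would force 0 ≥ (1−c)∫u², impossible since c < 1; so 1−α > 0. By the sharp Poincaré inequality on H^1_0 of an interval of length L, ∫(u')² ≥ (π/L)²∫u² with equality for the first sine mode sin(π(x−x₀)/L) (x₀ the left endpoint), so the inequality holds for all u iff (1−α)(π/L)² ≥ α − c, i.e. α ≤ ((π/L)² + c)/((π/L)² + 1) = (1 + c(L/π)²)/(1 + (L/π)²). (Direct route, valid since c ≤ 0: Poincaré gives c∫u² ≥ c(L/π)²∫(u')², so a(u,u) ≥ (1 + c(L/π)²)∫(u')², while ||u||_{H^1}² ≤ (1 + (L/π)²)∫(u')²; dividing yields the same α.) With (π/L)² = 4*π^2/9 and c = 0, the largest admissible constant is α = ((π/L)² + c)/((π/L)² + 1).
Simplifying, α = 4*π^2/(9 + 4*π^2).


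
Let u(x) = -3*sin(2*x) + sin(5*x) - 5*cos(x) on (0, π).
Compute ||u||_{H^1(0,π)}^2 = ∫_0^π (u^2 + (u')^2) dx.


||u||_{H^1(0,π)}^2 = 80 + 121*π/2

u'(x) = 5*sin(x) - 6*cos(2*x) + 5*cos(5*x).
Expand u² and (u')² and integrate term by term on (0, π), using: for integers n ≥ 1, ∫_0^π sin²(nx) dx = ∫_0^π cos²(nx) dx = π/2; for n ≠ n', ∫_0^π sin(nx)sin(n'x) dx = ∫_0^π cos(nx)cos(n'x) dx = 0; and by product-to-sum, ∫_0^π sin(nx)cos(n'x) dx = ½∫_0^π [sin((n+n')x) + sin((n−n')x)] dx, which is 0 when n+n' is even and 2n/(n²−n'²) when n+n' is odd (it need not vanish on (0, π)).
  u² squared terms: (-5)²·∫cos(x)² dx = 25·π/2 = 25*π/2;  (-3)²·∫sin(2x)² dx = 9·π/2 = 9*π/2;  (1)²·∫sin(5x)² dx = 1·π/2 = π/2.
  u² cross terms: 2·(-5)·(-3)·∫cos(x)·sin(2x) dx = 30·(4/3) = 40;  2·(-5)·(1)·∫cos(x)·sin(5x) dx = -10·(0) = 0;  2·(-3)·(1)·∫sin(2x)·sin(5x) dx = -6·(0) = 0.
  So ∫_0^π u² dx = 25*π/2 + 9*π/2 + π/2 + 40 + 0 + 0 = 40 + 35*π/2.
  (u')² squared terms: (-6)²·∫cos(2x)² dx = 36·π/2 = 18*π;  (5)²·∫cos(5x)² dx = 25·π/2 = 25*π/2;  (5)²·∫sin(x)² dx = 25·π/2 = 25*π/2.
  (u')² cross terms: 2·(-6)·(5)·∫cos(2x)·cos(5x) dx = -60·(0) = 0;  2·(-6)·(5)·∫cos(2x)·sin(x) dx = -60·(-2/3) = 40;  2·(5)·(5)·∫cos(5x)·sin(x) dx = 50·(0) = 0.
  So ∫_0^π (u')² dx = 18*π + 25*π/2 + 25*π/2 + 0 + 40 + 0 = 40 + 43*π.
||u||_{H^1}^2 = (40 + 35*π/2) + (40 + 43*π) = 80 + 121*π/2.


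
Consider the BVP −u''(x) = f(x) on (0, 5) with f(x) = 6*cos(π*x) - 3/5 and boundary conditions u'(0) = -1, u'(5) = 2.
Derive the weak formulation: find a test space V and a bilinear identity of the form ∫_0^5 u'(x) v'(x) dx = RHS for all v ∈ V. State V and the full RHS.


V = H^1(0, 5) (v unrestricted at boundary; u is determined up to an additive constant); weak form: ∫_0^5 u'v' dx = ∫_0^5 (6*cos(π*x) - 3/5) v dx + 2·v(5) + v(0) for all v ∈ V.

Multiply both sides by a test function v and integrate from 0 to 5:
  ∫_0^5 −u''(x) v(x) dx = ∫_0^5 f(x) v(x) dx.
Integrate the LHS by parts once:
  ∫_0^5 −u'' v dx = −[u'(x) v(x)]_0^5 + ∫_0^5 u'(x) v'(x) dx.
Thus ∫_0^5 u'(x) v'(x) dx = ∫_0^5 f(x) v(x) dx + [u'(x) v(x)]_0^5.
Choose V so that boundary terms are either known or forced to vanish.
u has inhomogeneous Neumann u'(0) = -1, u'(5) = 2. [u' v]_0^5 = (2)·v(5) − (-1)·v(0) = 2·v(5) + v(0). Take V = H^1(0, 5); boundary term becomes part of RHS.
Weak formulation: find u (satisfying any essential BC) such that ∫_0^5 u'(x) v'(x) dx = ∫_0^5 f v dx + 2·v(5) + v(0) for all v ∈ V (Neumann data are natural BCs: they enter the RHS as boundary terms).
Substituting f(x) = 6*cos(π*x) - 3/5, the right-hand side is ∫_0^5 (6*cos(π*x) - 3/5) v dx + 2·v(5) + v(0).
Compatibility check (pure Neumann): taking v ≡ 1 ∈ V gives 0 = ∫_0^5 f dx + (2) − (-1), i.e. ∫_0^5 f dx must equal u'(0) − u'(5) = -3. Indeed ∫_0^5 (6*cos(π*x) - 3/5) dx = -3, so the data are compatible. The solution is then unique only up to an additive constant (fix it e.g. by requiring ∫_0^5 u dx = 0).


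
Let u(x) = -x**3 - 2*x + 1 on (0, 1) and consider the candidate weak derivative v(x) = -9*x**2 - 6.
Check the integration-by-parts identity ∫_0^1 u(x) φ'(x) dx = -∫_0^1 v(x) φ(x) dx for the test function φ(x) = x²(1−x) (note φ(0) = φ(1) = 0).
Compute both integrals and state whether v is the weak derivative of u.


LHS = 4/15, RHS = 4/5. No, v is not the weak derivative of u.

u(x) = -x**3 - 2*x + 1, classical derivative u'(x) = -3*x**2 - 2.
φ(x) = x²(1−x), so φ'(x) = x*(2 - 3*x).
Note φ(0) = φ(1) = 0, so the boundary term u·φ vanishes.
LHS = ∫_0^1 u(x) φ'(x) dx = ∫_0^1 (3*x^5 - 2*x^4 + 6*x^3 - 7*x^2 + 2*x) dx. Term by term:
  ∫_0^1 3*x^5 dx = 1/2;  ∫_0^1 -2*x^4 dx = -2/5;  ∫_0^1 6*x^3 dx = 3/2;
  ∫_0^1 -7*x^2 dx = -7/3;  ∫_0^1 2*x dx = 1.
Sum: 1/2 − 2/5 + 3/2 − 7/3 + 1 = 4/15.
So LHS = 4/15.
∫_0^1 v(x) φ(x) dx = ∫_0^1 (9*x^5 - 9*x^4 + 6*x^3 - 6*x^2) dx. Term by term:
  ∫_0^1 9*x^5 dx = 3/2;  ∫_0^1 -9*x^4 dx = -9/5;  ∫_0^1 6*x^3 dx = 3/2;
  ∫_0^1 -6*x^2 dx = -2.
Sum: 3/2 − 9/5 + 3/2 − 2 = -4/5.
So RHS = -∫_0^1 v(x) φ(x) dx = 4/5.
LHS − RHS = -8/15 ≠ 0, so the identity fails.
(For a valid weak derivative the identity must hold for EVERY test function, in particular this one. The failure shows v is NOT the weak derivative of u.)
Correct weak derivative would be u'(x) = -3*x**2 - 2.


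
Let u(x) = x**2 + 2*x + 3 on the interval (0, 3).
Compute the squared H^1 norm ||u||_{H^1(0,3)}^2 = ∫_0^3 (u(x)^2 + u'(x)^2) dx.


||u||_{H^1}^2 = 1923/5

The H^1 norm (squared) on an interval (0, L) is
  ||u||_{H^1}^2 = ∫_0^L u(x)^2 dx + ∫_0^L u'(x)^2 dx.
Compute u'(x) = 2*x + 2.
Then u(x)^2 = x**4 + 4*x**3 + 10*x**2 + 12*x + 9 and u'(x)^2 = 4*x**2 + 8*x + 4.
Integrate each monomial from 0 to 3 using ∫_0^3 c·x^n dx = c·3^(n+1)/(n+1):
  ∫_0^3 u(x)^2 dx = ∫_0^3 (x^4 + 4*x^3 + 10*x^2 + 12*x + 9) dx. Term by term:
    ∫_0^3 x^4 dx = 243/5;  ∫_0^3 4*x^3 dx = 81;  ∫_0^3 10*x^2 dx = 90;
    ∫_0^3 12*x dx = 54;  ∫_0^3 9 dx = 27.
  Sum: 243/5 + 81 + 90 + 54 + 27 = 1503/5.
  ∫_0^3 u'(x)^2 dx = ∫_0^3 (4*x^2 + 8*x + 4) dx. Term by term:
    ∫_0^3 4*x^2 dx = 36;  ∫_0^3 8*x dx = 36;  ∫_0^3 4 dx = 12.
  Sum: 36 + 36 + 12 = 84.
Adding: ||u||_{H^1}^2 = 1503/5 + 84 = 1923/5.


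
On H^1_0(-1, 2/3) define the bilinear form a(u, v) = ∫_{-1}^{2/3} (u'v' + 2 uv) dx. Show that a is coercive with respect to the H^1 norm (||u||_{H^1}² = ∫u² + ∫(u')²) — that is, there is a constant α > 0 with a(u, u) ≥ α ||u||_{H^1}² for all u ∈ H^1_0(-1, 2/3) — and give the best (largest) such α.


α = 1

Coercivity of a(·,·) on H^1_0(-1, 2/3) means a(u, u) ≥ α ||u||_{H^1}² for every u ∈ H^1_0.
The interval has length L = 5/3, and Poincaré/coercivity depend only on L. Here a(u, u) = ∫(u')² + (2)·∫u².
Here c = 2 ≥ 1, so a(u,u) = ∫(u')² + c∫u² ≥ ∫(u')² + ∫u² = ||u||_{H^1}², i.e. α = 1 works. No larger α is possible: a(u,u) ≥ α||u||_{H^1}² means (1−α)∫(u')² ≥ (α−c)∫u², and for the modes u_n = sin(nπ(x−x₀)/L) (x₀ the left endpoint) one has ∫u_n²/∫(u_n')² = (L/(nπ))² → 0, so a(u_n,u_n)/||u_n||_{H^1}² → 1. Hence the optimal constant is α = 1.
Therefore α = 1.


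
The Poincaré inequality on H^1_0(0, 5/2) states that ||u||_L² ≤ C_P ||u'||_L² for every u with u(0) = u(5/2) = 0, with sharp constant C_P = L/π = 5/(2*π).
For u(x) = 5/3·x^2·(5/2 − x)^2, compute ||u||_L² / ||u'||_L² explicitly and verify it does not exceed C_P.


||u||_L² / ||u'||_L² = 5*sqrt(3)/12 < C_P = 5/(2*π).

u(x) = 5/3·x^2·(5/2 − x)^2, so u'(x) = 5*x*(2*x - 5)*(4*x - 5)/6.
u(x) = 5/3·x^2·(5/2 − x)^2 vanishes at x = 0 and x = 5/2, so u ∈ H^1_0(0, 5/2). Differentiate via the product rule and integrate the resulting polynomials term by term.
  ∫_0^5/2 u² dx = ∫_0^5/2 (25*x^8/9 - 250*x^7/9 + 625*x^6/6 - 3125*x^5/18 + 15625*x^4/144) dx. Term by term:
    ∫_0^5/2 25*x^8/9 dx = 48828125/41472;  ∫_0^5/2 -250*x^7/9 dx = -48828125/9216;  ∫_0^5/2 625*x^6/6 dx = 48828125/5376;
    ∫_0^5/2 -3125*x^5/18 dx = -48828125/6912;  ∫_0^5/2 15625*x^4/144 dx = 9765625/4608.
  Sum: 48828125/41472 − 48828125/9216 + 48828125/5376 − 48828125/6912 + 9765625/4608 = 9765625/580608.
  ∫_0^5/2 (u')² dx = ∫_0^5/2 (400*x^6/9 - 1000*x^5/3 + 8125*x^4/9 - 3125*x^3/3 + 15625*x^2/36) dx. Term by term:
    ∫_0^5/2 400*x^6/9 dx = 1953125/504;  ∫_0^5/2 -1000*x^5/3 dx = -1953125/144;  ∫_0^5/2 8125*x^4/9 dx = 5078125/288;
    ∫_0^5/2 -3125*x^3/3 dx = -1953125/192;  ∫_0^5/2 15625*x^2/36 dx = 1953125/864.
  Sum: 1953125/504 − 1953125/144 + 5078125/288 − 1953125/192 + 1953125/864 = 390625/12096.
∫_0^5/2 u² dx = 9765625/580608, so ||u||_L² = 3125*sqrt(7)/2016.
∫_0^5/2 (u')² dx = 390625/12096, so ||u'||_L² = 625*sqrt(21)/504.
Ratio ||u||_L² / ||u'||_L² = 5*sqrt(3)/12.
Sharp Poincaré constant on H^1_0(0, 5/2) is C_P = L/π = 5/(2*π), achieved by sin(2*π/5·x).
A polynomial bump cannot attain the sharp Poincaré constant (only the first sine eigenfunction does), so the ratio is strictly less than C_P, consistent with ||u||_L² ≤ C_P ||u'||_L².


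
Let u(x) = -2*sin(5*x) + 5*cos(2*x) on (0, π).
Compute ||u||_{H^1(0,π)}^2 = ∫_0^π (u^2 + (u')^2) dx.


||u||_{H^1(0,π)}^2 = -1000/21 + 229*π/2

u'(x) = -10*sin(2*x) - 10*cos(5*x).
Expand u² and (u')² and integrate term by term on (0, π), using: for integers n ≥ 1, ∫_0^π sin²(nx) dx = ∫_0^π cos²(nx) dx = π/2; for n ≠ n', ∫_0^π sin(nx)sin(n'x) dx = ∫_0^π cos(nx)cos(n'x) dx = 0; and by product-to-sum, ∫_0^π sin(nx)cos(n'x) dx = ½∫_0^π [sin((n+n')x) + sin((n−n')x)] dx, which is 0 when n+n' is even and 2n/(n²−n'²) when n+n' is odd (it need not vanish on (0, π)).
  u² squared terms: (-2)²·∫sin(5x)² dx = 4·π/2 = 2*π;  (5)²·∫cos(2x)² dx = 25·π/2 = 25*π/2.
  u² cross terms: 2·(-2)·(5)·∫sin(5x)·cos(2x) dx = -20·(10/21) = -200/21.
  So ∫_0^π u² dx = 2*π + 25*π/2 − 200/21 = -200/21 + 29*π/2.
  (u')² squared terms: (-10)²·∫cos(5x)² dx = 100·π/2 = 50*π;  (-10)²·∫sin(2x)² dx = 100·π/2 = 50*π.
  (u')² cross terms: 2·(-10)·(-10)·∫cos(5x)·sin(2x) dx = 200·(-4/21) = -800/21.
  So ∫_0^π (u')² dx = 50*π + 50*π − 800/21 = -800/21 + 100*π.
||u||_{H^1}^2 = (-200/21 + 29*π/2) + (-800/21 + 100*π) = -1000/21 + 229*π/2.


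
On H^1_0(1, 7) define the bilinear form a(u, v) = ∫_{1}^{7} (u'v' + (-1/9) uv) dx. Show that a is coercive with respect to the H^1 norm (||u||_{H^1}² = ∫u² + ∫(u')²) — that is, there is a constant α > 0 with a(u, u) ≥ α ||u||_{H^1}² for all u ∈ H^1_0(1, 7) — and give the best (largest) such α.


α = (-4 + π^2)/(π^2 + 36)

Coercivity of a(·,·) on H^1_0(1, 7) means a(u, u) ≥ α ||u||_{H^1}² for every u ∈ H^1_0.
The interval has length L = 6, and Poincaré/coercivity depend only on L. Here a(u, u) = ∫(u')² + (-1/9)·∫u².
Here c = -1/9 < 0 with |c| < (π/L)² = π^2/36, so coercivity still holds. The condition a(u,u) ≥ α||u||_{H^1}² reads (1−α)∫(u')² ≥ (α−c)∫u². Any admissible α is ≤ 1 (rapidly oscillating u have ∫u²/∫(u')² → 0), and α = 1 would force 0 ≥ (1−c)∫u², impossible since c < 1; so 1−α > 0. By the sharp Poincaré inequality on H^1_0 of an interval of length L, ∫(u')² ≥ (π/L)²∫u² with equality for the first sine mode sin(π(x−x₀)/L) (x₀ the left endpoint), so the inequality holds for all u iff (1−α)(π/L)² ≥ α − c, i.e. α ≤ ((π/L)² + c)/((π/L)² + 1) = (1 + c(L/π)²)/(1 + (L/π)²). (Direct route, valid since c ≤ 0: Poincaré gives c∫u² ≥ c(L/π)²∫(u')², so a(u,u) ≥ (1 + c(L/π)²)∫(u')², while ||u||_{H^1}² ≤ (1 + (L/π)²)∫(u')²; dividing yields the same α.) With (π/L)² = π^2/36 and c = -1/9, the largest admissible constant is α = ((π/L)² + c)/((π/L)² + 1).
Simplifying, α = (-4 + π^2)/(π^2 + 36).


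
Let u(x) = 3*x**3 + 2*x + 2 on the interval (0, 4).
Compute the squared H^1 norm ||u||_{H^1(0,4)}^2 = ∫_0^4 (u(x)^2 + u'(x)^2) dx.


||u||_{H^1}^2 = 4392032/105

The H^1 norm (squared) on an interval (0, L) is
  ||u||_{H^1}^2 = ∫_0^L u(x)^2 dx + ∫_0^L u'(x)^2 dx.
Compute u'(x) = 9*x**2 + 2.
Then u(x)^2 = 9*x**6 + 12*x**4 + 12*x**3 + 4*x**2 + 8*x + 4 and u'(x)^2 = 81*x**4 + 36*x**2 + 4.
Integrate each monomial from 0 to 4 using ∫_0^4 c·x^n dx = c·4^(n+1)/(n+1):
  ∫_0^4 u(x)^2 dx = ∫_0^4 (9*x^6 + 12*x^4 + 12*x^3 + 4*x^2 + 8*x + 4) dx. Term by term:
    ∫_0^4 9*x^6 dx = 147456/7;  ∫_0^4 12*x^4 dx = 12288/5;  ∫_0^4 12*x^3 dx = 768;
    ∫_0^4 4*x^2 dx = 256/3;  ∫_0^4 8*x dx = 64;  ∫_0^4 4 dx = 16.
  Sum: 147456/7 + 12288/5 + 768 + 256/3 + 64 + 16 = 2567888/105.
  ∫_0^4 u'(x)^2 dx = ∫_0^4 (81*x^4 + 36*x^2 + 4) dx. Term by term:
    ∫_0^4 81*x^4 dx = 82944/5;  ∫_0^4 36*x^2 dx = 768;  ∫_0^4 4 dx = 16.
  Sum: 82944/5 + 768 + 16 = 86864/5.
Adding: ||u||_{H^1}^2 = 2567888/105 + 86864/5 = 4392032/105.
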